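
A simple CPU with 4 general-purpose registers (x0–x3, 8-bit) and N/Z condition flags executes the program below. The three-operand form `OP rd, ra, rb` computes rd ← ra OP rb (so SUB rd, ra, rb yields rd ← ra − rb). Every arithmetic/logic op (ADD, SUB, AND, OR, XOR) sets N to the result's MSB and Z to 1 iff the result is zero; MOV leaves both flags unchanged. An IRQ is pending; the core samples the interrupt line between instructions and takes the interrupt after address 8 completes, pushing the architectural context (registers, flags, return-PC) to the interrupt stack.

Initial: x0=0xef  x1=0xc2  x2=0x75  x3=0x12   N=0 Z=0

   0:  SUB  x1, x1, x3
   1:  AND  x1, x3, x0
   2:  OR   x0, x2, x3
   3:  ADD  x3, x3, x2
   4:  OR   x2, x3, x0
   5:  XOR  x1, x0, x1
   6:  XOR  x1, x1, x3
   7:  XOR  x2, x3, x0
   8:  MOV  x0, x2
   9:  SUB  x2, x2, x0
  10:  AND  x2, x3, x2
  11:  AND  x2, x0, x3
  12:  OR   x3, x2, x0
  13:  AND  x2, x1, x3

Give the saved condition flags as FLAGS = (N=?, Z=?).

FLAGS = (N=1, Z=0)

after  0: x0=0xef x1=0xb0 x2=0x75 x3=0x12  N=1 Z=0
after  1: x0=0xef x1=0x02 x2=0x75 x3=0x12  N=0 Z=0
after  2: x0=0x77 x1=0x02 x2=0x75 x3=0x12  N=0 Z=0
after  3: x0=0x77 x1=0x02 x2=0x75 x3=0x87  N=1 Z=0
after  4: x0=0x77 x1=0x02 x2=0xf7 x3=0x87  N=1 Z=0
after  5: x0=0x77 x1=0x75 x2=0xf7 x3=0x87  N=0 Z=0
after  6: x0=0x77 x1=0xf2 x2=0xf7 x3=0x87  N=1 Z=0
after  7: x0=0x77 x1=0xf2 x2=0xf0 x3=0x87  N=1 Z=0
after  8: x0=0xf0 x1=0xf2 x2=0xf0 x3=0x87  N=1 Z=0
-- IRQ taken; context saved, return-PC = 9 --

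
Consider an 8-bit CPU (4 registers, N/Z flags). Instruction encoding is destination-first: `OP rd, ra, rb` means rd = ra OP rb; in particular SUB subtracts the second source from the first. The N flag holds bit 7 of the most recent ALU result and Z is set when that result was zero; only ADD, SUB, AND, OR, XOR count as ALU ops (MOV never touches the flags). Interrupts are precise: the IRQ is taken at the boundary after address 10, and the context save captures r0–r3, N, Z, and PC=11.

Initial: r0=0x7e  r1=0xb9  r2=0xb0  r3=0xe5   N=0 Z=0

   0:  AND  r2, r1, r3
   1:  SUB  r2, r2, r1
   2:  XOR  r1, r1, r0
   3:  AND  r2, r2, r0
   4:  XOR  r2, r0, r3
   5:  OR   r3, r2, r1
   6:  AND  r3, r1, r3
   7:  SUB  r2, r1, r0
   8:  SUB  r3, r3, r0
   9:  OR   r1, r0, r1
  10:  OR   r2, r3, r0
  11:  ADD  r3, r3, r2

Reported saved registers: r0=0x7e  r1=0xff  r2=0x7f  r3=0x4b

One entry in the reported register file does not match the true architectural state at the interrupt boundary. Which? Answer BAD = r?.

BAD = r3

after  0: r0=0x7e r1=0xb9 r2=0xa1 r3=0xe5  N=1 Z=0
after  1: r0=0x7e r1=0xb9 r2=0xe8 r3=0xe5  N=1 Z=0
after  2: r0=0x7e r1=0xc7 r2=0xe8 r3=0xe5  N=1 Z=0
after  3: r0=0x7e r1=0xc7 r2=0x68 r3=0xe5  N=0 Z=0
after  4: r0=0x7e r1=0xc7 r2=0x9b r3=0xe5  N=1 Z=0
after  5: r0=0x7e r1=0xc7 r2=0x9b r3=0xdf  N=1 Z=0
after  6: r0=0x7e r1=0xc7 r2=0x9b r3=0xc7  N=1 Z=0
after  7: r0=0x7e r1=0xc7 r2=0x49 r3=0xc7  N=0 Z=0
after  8: r0=0x7e r1=0xc7 r2=0x49 r3=0x49  N=0 Z=0
after  9: r0=0x7e r1=0xff r2=0x49 r3=0x49  N=1 Z=0
after 10: r0=0x7e r1=0xff r2=0x7f r3=0x49  N=0 Z=0
-- IRQ taken; context saved, return-PC = 11 --
mismatch: r3: reported 0x4b vs actual 0x49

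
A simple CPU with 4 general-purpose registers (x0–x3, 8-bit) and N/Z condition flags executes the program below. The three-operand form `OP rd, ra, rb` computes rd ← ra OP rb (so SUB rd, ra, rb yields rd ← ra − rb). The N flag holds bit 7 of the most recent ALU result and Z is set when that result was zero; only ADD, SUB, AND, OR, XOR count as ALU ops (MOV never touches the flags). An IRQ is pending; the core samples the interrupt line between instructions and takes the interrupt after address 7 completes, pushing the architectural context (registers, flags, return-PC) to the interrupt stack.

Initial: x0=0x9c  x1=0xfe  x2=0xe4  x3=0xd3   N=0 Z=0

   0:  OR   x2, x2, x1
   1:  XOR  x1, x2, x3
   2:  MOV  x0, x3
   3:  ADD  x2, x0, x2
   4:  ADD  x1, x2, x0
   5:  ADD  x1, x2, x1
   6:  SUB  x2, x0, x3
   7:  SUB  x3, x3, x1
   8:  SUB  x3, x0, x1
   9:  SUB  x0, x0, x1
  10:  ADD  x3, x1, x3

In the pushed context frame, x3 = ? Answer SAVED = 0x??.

after  0: x0=0x9c x1=0xfe x2=0xfe x3=0xd3  N=1 Z=0
after  1: x0=0x9c x1=0x2d x2=0xfe x3=0xd3  N=0 Z=0
after  2: x0=0xd3 x1=0x2d x2=0xfe x3=0xd3  N=0 Z=0
after  3: x0=0xd3 x1=0x2d x2=0xd1 x3=0xd3  N=1 Z=0
after  4: x0=0xd3 x1=0xa4 x2=0xd1 x3=0xd3  N=1 Z=0
after  5: x0=0xd3 x1=0x75 x2=0xd1 x3=0xd3  N=0 Z=0
after  6: x0=0xd3 x1=0x75 x2=0x00 x3=0xd3  N=0 Z=1
after  7: x0=0xd3 x1=0x75 x2=0x00 x3=0x5e  N=0 Z=0
-- IRQ taken; context saved, return-PC = 8 --

SAVED = 0x5e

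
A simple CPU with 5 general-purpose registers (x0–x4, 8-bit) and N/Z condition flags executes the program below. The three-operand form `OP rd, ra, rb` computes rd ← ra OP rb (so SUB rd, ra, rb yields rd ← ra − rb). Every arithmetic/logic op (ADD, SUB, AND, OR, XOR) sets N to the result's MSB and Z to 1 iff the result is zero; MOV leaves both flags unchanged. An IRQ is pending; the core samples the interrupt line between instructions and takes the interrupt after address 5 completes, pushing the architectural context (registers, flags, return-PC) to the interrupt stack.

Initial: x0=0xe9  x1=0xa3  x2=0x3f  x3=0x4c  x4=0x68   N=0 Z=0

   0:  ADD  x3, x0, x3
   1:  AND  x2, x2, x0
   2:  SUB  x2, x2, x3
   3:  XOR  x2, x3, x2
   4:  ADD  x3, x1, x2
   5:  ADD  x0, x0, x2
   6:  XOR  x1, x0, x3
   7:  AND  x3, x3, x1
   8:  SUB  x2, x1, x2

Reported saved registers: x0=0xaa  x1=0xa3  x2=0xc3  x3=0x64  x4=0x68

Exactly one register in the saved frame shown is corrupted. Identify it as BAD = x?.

BAD = x2

after  0: x0=0xe9 x1=0xa3 x2=0x3f x3=0x35 x4=0x68  N=0 Z=0
after  1: x0=0xe9 x1=0xa3 x2=0x29 x3=0x35 x4=0x68  N=0 Z=0
after  2: x0=0xe9 x1=0xa3 x2=0xf4 x3=0x35 x4=0x68  N=1 Z=0
after  3: x0=0xe9 x1=0xa3 x2=0xc1 x3=0x35 x4=0x68  N=1 Z=0
after  4: x0=0xe9 x1=0xa3 x2=0xc1 x3=0x64 x4=0x68  N=0 Z=0
after  5: x0=0xaa x1=0xa3 x2=0xc1 x3=0x64 x4=0x68  N=1 Z=0
-- IRQ taken; context saved, return-PC = 6 --
mismatch: x2: reported 0xc3 vs actual 0xc1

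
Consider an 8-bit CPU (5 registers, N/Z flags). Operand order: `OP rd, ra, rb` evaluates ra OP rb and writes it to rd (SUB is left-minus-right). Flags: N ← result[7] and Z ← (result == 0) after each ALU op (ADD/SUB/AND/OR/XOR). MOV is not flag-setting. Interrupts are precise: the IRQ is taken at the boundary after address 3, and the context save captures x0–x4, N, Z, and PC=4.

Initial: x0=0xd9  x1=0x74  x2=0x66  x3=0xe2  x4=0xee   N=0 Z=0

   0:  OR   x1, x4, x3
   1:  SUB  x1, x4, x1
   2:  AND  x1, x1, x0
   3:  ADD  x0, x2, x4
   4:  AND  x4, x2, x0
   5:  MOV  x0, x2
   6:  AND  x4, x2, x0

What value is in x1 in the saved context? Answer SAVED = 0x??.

SAVED = 0x00

after  0: x0=0xd9 x1=0xee x2=0x66 x3=0xe2 x4=0xee  N=1 Z=0
after  1: x0=0xd9 x1=0x00 x2=0x66 x3=0xe2 x4=0xee  N=0 Z=1
after  2: x0=0xd9 x1=0x00 x2=0x66 x3=0xe2 x4=0xee  N=0 Z=1
after  3: x0=0x54 x1=0x00 x2=0x66 x3=0xe2 x4=0xee  N=0 Z=0
-- IRQ taken; context saved, return-PC = 4 --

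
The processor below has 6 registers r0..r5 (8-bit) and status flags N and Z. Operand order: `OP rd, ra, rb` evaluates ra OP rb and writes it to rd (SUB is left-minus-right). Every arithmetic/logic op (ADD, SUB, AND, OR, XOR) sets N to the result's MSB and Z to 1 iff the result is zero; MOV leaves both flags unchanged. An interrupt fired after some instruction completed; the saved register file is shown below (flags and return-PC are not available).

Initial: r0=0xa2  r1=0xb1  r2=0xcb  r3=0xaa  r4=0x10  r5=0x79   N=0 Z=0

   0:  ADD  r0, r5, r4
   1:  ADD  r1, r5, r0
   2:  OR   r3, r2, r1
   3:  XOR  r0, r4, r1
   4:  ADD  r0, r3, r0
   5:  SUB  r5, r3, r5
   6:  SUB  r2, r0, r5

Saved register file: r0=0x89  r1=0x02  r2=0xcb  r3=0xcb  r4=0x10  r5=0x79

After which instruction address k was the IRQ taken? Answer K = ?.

after  0: r0=0x89 r1=0xb1 r2=0xcb r3=0xaa r4=0x10 r5=0x79  N=1 Z=0
after  1: r0=0x89 r1=0x02 r2=0xcb r3=0xaa r4=0x10 r5=0x79  N=0 Z=0
after  2: r0=0x89 r1=0x02 r2=0xcb r3=0xcb r4=0x10 r5=0x79  N=1 Z=0
-- IRQ taken; context saved, return-PC = 3 --

K = 2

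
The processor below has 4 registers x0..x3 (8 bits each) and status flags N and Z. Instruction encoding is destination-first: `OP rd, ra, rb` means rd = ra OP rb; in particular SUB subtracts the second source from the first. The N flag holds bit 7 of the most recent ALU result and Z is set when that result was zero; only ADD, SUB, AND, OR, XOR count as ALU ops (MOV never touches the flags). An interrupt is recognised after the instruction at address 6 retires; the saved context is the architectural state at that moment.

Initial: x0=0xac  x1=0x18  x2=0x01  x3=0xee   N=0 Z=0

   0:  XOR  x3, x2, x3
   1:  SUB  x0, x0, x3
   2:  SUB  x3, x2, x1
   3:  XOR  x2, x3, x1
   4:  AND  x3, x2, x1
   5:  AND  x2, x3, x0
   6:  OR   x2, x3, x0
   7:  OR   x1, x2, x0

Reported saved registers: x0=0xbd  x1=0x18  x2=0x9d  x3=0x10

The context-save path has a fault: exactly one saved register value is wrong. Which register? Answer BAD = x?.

BAD = x2

after  0: x0=0xac x1=0x18 x2=0x01 x3=0xef  N=1 Z=0
after  1: x0=0xbd x1=0x18 x2=0x01 x3=0xef  N=1 Z=0
after  2: x0=0xbd x1=0x18 x2=0x01 x3=0xe9  N=1 Z=0
after  3: x0=0xbd x1=0x18 x2=0xf1 x3=0xe9  N=1 Z=0
after  4: x0=0xbd x1=0x18 x2=0xf1 x3=0x10  N=0 Z=0
after  5: x0=0xbd x1=0x18 x2=0x10 x3=0x10  N=0 Z=0
after  6: x0=0xbd x1=0x18 x2=0xbd x3=0x10  N=1 Z=0
-- IRQ taken; context saved, return-PC = 7 --
mismatch: x2: reported 0x9d vs actual 0xbd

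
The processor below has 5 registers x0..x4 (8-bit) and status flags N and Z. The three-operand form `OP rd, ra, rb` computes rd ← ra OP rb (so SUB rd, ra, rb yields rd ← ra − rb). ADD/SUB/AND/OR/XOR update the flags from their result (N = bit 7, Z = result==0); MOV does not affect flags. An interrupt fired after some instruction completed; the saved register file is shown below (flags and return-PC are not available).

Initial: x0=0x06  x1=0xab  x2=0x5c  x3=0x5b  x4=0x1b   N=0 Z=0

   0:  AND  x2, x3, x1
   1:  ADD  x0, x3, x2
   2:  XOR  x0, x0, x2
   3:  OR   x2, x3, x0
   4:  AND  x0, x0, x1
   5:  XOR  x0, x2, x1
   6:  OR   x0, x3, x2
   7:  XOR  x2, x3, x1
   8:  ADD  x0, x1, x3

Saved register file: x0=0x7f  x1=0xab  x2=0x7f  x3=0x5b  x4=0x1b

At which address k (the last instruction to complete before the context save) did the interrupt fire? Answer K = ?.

after  0: x0=0x06 x1=0xab x2=0x0b x3=0x5b x4=0x1b  N=0 Z=0
after  1: x0=0x66 x1=0xab x2=0x0b x3=0x5b x4=0x1b  N=0 Z=0
after  2: x0=0x6d x1=0xab x2=0x0b x3=0x5b x4=0x1b  N=0 Z=0
after  3: x0=0x6d x1=0xab x2=0x7f x3=0x5b x4=0x1b  N=0 Z=0
after  4: x0=0x29 x1=0xab x2=0x7f x3=0x5b x4=0x1b  N=0 Z=0
after  5: x0=0xd4 x1=0xab x2=0x7f x3=0x5b x4=0x1b  N=1 Z=0
after  6: x0=0x7f x1=0xab x2=0x7f x3=0x5b x4=0x1b  N=0 Z=0
-- IRQ taken; context saved, return-PC = 7 --

K = 6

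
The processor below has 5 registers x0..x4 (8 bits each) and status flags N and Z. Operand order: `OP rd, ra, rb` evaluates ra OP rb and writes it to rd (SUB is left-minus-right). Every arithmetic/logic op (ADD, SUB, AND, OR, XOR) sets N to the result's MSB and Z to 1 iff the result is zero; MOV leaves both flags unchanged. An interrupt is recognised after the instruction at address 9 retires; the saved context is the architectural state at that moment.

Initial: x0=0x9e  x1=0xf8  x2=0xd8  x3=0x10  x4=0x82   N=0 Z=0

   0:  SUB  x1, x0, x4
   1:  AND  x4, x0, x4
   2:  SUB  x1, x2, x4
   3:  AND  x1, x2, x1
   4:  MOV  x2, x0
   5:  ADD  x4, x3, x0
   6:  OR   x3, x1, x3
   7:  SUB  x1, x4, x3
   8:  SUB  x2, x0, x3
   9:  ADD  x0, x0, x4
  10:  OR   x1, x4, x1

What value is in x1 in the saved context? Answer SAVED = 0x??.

SAVED = 0x5e

after  0: x0=0x9e x1=0x1c x2=0xd8 x3=0x10 x4=0x82  N=0 Z=0
after  1: x0=0x9e x1=0x1c x2=0xd8 x3=0x10 x4=0x82  N=1 Z=0
after  2: x0=0x9e x1=0x56 x2=0xd8 x3=0x10 x4=0x82  N=0 Z=0
after  3: x0=0x9e x1=0x50 x2=0xd8 x3=0x10 x4=0x82  N=0 Z=0
after  4: x0=0x9e x1=0x50 x2=0x9e x3=0x10 x4=0x82  N=0 Z=0
after  5: x0=0x9e x1=0x50 x2=0x9e x3=0x10 x4=0xae  N=1 Z=0
after  6: x0=0x9e x1=0x50 x2=0x9e x3=0x50 x4=0xae  N=0 Z=0
after  7: x0=0x9e x1=0x5e x2=0x9e x3=0x50 x4=0xae  N=0 Z=0
after  8: x0=0x9e x1=0x5e x2=0x4e x3=0x50 x4=0xae  N=0 Z=0
after  9: x0=0x4c x1=0x5e x2=0x4e x3=0x50 x4=0xae  N=0 Z=0
-- IRQ taken; context saved, return-PC = 10 --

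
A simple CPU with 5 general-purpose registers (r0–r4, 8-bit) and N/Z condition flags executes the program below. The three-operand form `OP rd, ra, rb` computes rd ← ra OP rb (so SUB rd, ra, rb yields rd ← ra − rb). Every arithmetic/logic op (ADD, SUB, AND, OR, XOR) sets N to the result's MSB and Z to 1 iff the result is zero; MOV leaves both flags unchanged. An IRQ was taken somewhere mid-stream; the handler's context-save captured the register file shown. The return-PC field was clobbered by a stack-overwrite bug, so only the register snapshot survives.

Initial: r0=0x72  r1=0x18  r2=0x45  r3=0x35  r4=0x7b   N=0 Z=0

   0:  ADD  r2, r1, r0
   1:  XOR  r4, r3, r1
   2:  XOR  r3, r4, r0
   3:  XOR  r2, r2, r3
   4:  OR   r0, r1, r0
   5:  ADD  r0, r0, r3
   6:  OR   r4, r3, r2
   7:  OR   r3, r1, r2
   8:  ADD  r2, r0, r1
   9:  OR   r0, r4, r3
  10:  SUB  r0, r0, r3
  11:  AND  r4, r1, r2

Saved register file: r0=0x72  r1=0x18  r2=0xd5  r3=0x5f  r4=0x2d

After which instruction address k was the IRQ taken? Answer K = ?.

K = 3

after  0: r0=0x72 r1=0x18 r2=0x8a r3=0x35 r4=0x7b  N=1 Z=0
after  1: r0=0x72 r1=0x18 r2=0x8a r3=0x35 r4=0x2d  N=0 Z=0
after  2: r0=0x72 r1=0x18 r2=0x8a r3=0x5f r4=0x2d  N=0 Z=0
after  3: r0=0x72 r1=0x18 r2=0xd5 r3=0x5f r4=0x2d  N=1 Z=0
-- IRQ taken; context saved, return-PC = 4 --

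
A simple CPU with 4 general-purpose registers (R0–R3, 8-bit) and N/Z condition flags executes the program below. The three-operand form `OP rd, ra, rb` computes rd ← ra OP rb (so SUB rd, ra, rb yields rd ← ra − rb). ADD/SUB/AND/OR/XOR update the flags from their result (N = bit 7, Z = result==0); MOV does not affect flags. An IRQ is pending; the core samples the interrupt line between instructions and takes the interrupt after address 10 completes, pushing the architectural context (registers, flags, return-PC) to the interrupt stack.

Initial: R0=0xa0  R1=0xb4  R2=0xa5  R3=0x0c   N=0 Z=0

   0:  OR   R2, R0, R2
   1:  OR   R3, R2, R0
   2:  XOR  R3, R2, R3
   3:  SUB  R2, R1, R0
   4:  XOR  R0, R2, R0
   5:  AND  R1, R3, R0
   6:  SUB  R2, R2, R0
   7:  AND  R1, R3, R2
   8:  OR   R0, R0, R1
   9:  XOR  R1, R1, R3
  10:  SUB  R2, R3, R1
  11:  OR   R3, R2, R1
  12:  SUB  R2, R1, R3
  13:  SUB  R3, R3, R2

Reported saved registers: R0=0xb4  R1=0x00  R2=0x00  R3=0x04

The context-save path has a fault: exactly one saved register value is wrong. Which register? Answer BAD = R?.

BAD = R3

after  0: R0=0xa0 R1=0xb4 R2=0xa5 R3=0x0c  N=1 Z=0
after  1: R0=0xa0 R1=0xb4 R2=0xa5 R3=0xa5  N=1 Z=0
after  2: R0=0xa0 R1=0xb4 R2=0xa5 R3=0x00  N=0 Z=1
after  3: R0=0xa0 R1=0xb4 R2=0x14 R3=0x00  N=0 Z=0
after  4: R0=0xb4 R1=0xb4 R2=0x14 R3=0x00  N=1 Z=0
after  5: R0=0xb4 R1=0x00 R2=0x14 R3=0x00  N=0 Z=1
after  6: R0=0xb4 R1=0x00 R2=0x60 R3=0x00  N=0 Z=0
after  7: R0=0xb4 R1=0x00 R2=0x60 R3=0x00  N=0 Z=1
after  8: R0=0xb4 R1=0x00 R2=0x60 R3=0x00  N=1 Z=0
after  9: R0=0xb4 R1=0x00 R2=0x60 R3=0x00  N=0 Z=1
after 10: R0=0xb4 R1=0x00 R2=0x00 R3=0x00  N=0 Z=1
-- IRQ taken; context saved, return-PC = 11 --
mismatch: R3: reported 0x04 vs actual 0x00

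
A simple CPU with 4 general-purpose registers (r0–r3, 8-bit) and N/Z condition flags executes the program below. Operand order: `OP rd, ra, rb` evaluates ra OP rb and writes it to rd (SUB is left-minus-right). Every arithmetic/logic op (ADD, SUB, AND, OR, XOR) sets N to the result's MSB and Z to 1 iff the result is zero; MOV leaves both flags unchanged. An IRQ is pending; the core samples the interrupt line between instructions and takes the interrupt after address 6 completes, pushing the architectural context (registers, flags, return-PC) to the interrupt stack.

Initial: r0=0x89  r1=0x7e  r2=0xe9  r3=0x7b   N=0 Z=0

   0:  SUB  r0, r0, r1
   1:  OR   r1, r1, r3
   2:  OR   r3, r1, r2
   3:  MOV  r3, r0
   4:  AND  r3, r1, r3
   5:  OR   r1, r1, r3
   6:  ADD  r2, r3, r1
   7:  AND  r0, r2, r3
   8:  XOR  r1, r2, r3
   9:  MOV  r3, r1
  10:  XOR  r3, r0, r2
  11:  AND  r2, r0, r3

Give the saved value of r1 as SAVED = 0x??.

after  0: r0=0x0b r1=0x7e r2=0xe9 r3=0x7b  N=0 Z=0
after  1: r0=0x0b r1=0x7f r2=0xe9 r3=0x7b  N=0 Z=0
after  2: r0=0x0b r1=0x7f r2=0xe9 r3=0xff  N=1 Z=0
after  3: r0=0x0b r1=0x7f r2=0xe9 r3=0x0b  N=1 Z=0
after  4: r0=0x0b r1=0x7f r2=0xe9 r3=0x0b  N=0 Z=0
after  5: r0=0x0b r1=0x7f r2=0xe9 r3=0x0b  N=0 Z=0
after  6: r0=0x0b r1=0x7f r2=0x8a r3=0x0b  N=1 Z=0
-- IRQ taken; context saved, return-PC = 7 --

SAVED = 0x7f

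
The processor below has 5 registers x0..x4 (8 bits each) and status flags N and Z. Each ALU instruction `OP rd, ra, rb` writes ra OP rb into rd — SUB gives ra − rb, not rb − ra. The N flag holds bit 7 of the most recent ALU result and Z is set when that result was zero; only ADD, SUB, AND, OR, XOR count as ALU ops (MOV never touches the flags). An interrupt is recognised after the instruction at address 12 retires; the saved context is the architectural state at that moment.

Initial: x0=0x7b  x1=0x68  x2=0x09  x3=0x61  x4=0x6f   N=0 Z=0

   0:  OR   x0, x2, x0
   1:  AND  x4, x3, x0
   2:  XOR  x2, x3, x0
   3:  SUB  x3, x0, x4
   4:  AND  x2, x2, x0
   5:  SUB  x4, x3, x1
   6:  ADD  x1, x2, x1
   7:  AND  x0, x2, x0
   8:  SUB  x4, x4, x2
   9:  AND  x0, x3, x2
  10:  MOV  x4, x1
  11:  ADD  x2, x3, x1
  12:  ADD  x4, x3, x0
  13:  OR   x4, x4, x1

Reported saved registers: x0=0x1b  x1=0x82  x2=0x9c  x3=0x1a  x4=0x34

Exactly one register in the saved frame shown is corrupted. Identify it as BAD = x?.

BAD = x0

after  0: x0=0x7b x1=0x68 x2=0x09 x3=0x61 x4=0x6f  N=0 Z=0
after  1: x0=0x7b x1=0x68 x2=0x09 x3=0x61 x4=0x61  N=0 Z=0
after  2: x0=0x7b x1=0x68 x2=0x1a x3=0x61 x4=0x61  N=0 Z=0
after  3: x0=0x7b x1=0x68 x2=0x1a x3=0x1a x4=0x61  N=0 Z=0
after  4: x0=0x7b x1=0x68 x2=0x1a x3=0x1a x4=0x61  N=0 Z=0
after  5: x0=0x7b x1=0x68 x2=0x1a x3=0x1a x4=0xb2  N=1 Z=0
after  6: x0=0x7b x1=0x82 x2=0x1a x3=0x1a x4=0xb2  N=1 Z=0
after  7: x0=0x1a x1=0x82 x2=0x1a x3=0x1a x4=0xb2  N=0 Z=0
after  8: x0=0x1a x1=0x82 x2=0x1a x3=0x1a x4=0x98  N=1 Z=0
after  9: x0=0x1a x1=0x82 x2=0x1a x3=0x1a x4=0x98  N=0 Z=0
after 10: x0=0x1a x1=0x82 x2=0x1a x3=0x1a x4=0x82  N=0 Z=0
after 11: x0=0x1a x1=0x82 x2=0x9c x3=0x1a x4=0x82  N=1 Z=0
after 12: x0=0x1a x1=0x82 x2=0x9c x3=0x1a x4=0x34  N=0 Z=0
-- IRQ taken; context saved, return-PC = 13 --
mismatch: x0: reported 0x1b vs actual 0x1a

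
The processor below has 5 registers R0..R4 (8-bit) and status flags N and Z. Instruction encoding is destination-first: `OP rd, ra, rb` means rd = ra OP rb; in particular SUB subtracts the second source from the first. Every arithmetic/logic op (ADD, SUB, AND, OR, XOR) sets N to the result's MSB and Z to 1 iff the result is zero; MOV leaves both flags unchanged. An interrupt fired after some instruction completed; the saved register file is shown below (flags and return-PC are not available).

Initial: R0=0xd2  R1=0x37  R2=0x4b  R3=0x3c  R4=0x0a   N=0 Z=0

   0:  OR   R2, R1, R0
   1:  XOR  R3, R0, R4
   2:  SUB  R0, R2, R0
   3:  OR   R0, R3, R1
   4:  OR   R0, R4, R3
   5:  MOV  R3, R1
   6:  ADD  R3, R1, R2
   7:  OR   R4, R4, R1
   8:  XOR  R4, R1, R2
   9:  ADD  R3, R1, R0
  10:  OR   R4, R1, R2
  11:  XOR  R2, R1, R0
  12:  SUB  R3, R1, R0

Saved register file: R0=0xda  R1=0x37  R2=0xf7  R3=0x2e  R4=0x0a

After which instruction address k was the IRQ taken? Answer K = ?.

after  0: R0=0xd2 R1=0x37 R2=0xf7 R3=0x3c R4=0x0a  N=1 Z=0
after  1: R0=0xd2 R1=0x37 R2=0xf7 R3=0xd8 R4=0x0a  N=1 Z=0
after  2: R0=0x25 R1=0x37 R2=0xf7 R3=0xd8 R4=0x0a  N=0 Z=0
after  3: R0=0xff R1=0x37 R2=0xf7 R3=0xd8 R4=0x0a  N=1 Z=0
after  4: R0=0xda R1=0x37 R2=0xf7 R3=0xd8 R4=0x0a  N=1 Z=0
after  5: R0=0xda R1=0x37 R2=0xf7 R3=0x37 R4=0x0a  N=1 Z=0
after  6: R0=0xda R1=0x37 R2=0xf7 R3=0x2e R4=0x0a  N=0 Z=0
-- IRQ taken; context saved, return-PC = 7 --

K = 6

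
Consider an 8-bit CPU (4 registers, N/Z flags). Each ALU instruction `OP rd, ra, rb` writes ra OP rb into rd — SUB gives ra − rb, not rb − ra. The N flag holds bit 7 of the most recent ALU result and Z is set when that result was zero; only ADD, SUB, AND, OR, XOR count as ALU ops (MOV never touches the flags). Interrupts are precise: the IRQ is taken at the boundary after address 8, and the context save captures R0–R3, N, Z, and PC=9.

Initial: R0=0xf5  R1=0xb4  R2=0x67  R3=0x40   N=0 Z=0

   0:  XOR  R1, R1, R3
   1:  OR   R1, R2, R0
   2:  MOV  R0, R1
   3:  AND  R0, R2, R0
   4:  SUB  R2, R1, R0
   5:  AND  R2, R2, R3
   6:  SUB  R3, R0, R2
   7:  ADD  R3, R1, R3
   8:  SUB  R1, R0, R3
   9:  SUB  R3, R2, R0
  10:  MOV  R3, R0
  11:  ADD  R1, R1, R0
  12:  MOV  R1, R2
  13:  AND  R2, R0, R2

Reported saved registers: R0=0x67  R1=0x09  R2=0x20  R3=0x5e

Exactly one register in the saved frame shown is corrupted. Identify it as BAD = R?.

BAD = R2

after  0: R0=0xf5 R1=0xf4 R2=0x67 R3=0x40  N=1 Z=0
after  1: R0=0xf5 R1=0xf7 R2=0x67 R3=0x40  N=1 Z=0
after  2: R0=0xf7 R1=0xf7 R2=0x67 R3=0x40  N=1 Z=0
after  3: R0=0x67 R1=0xf7 R2=0x67 R3=0x40  N=0 Z=0
after  4: R0=0x67 R1=0xf7 R2=0x90 R3=0x40  N=1 Z=0
after  5: R0=0x67 R1=0xf7 R2=0x00 R3=0x40  N=0 Z=1
after  6: R0=0x67 R1=0xf7 R2=0x00 R3=0x67  N=0 Z=0
after  7: R0=0x67 R1=0xf7 R2=0x00 R3=0x5e  N=0 Z=0
after  8: R0=0x67 R1=0x09 R2=0x00 R3=0x5e  N=0 Z=0
-- IRQ taken; context saved, return-PC = 9 --
mismatch: R2: reported 0x20 vs actual 0x00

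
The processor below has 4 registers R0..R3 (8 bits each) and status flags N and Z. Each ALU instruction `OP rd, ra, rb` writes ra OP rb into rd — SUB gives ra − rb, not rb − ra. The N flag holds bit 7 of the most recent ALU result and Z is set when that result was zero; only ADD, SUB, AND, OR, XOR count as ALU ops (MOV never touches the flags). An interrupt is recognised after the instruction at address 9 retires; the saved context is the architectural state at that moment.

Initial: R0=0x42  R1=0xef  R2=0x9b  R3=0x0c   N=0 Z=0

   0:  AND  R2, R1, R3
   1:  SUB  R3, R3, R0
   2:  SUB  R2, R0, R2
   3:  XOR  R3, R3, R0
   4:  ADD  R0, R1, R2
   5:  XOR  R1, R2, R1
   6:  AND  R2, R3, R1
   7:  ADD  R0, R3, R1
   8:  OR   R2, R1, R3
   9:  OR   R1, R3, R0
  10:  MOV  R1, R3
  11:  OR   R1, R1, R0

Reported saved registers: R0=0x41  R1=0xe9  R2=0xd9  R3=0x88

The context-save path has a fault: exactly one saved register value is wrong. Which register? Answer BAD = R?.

after  0: R0=0x42 R1=0xef R2=0x0c R3=0x0c  N=0 Z=0
after  1: R0=0x42 R1=0xef R2=0x0c R3=0xca  N=1 Z=0
after  2: R0=0x42 R1=0xef R2=0x36 R3=0xca  N=0 Z=0
after  3: R0=0x42 R1=0xef R2=0x36 R3=0x88  N=1 Z=0
after  4: R0=0x25 R1=0xef R2=0x36 R3=0x88  N=0 Z=0
after  5: R0=0x25 R1=0xd9 R2=0x36 R3=0x88  N=1 Z=0
after  6: R0=0x25 R1=0xd9 R2=0x88 R3=0x88  N=1 Z=0
after  7: R0=0x61 R1=0xd9 R2=0x88 R3=0x88  N=0 Z=0
after  8: R0=0x61 R1=0xd9 R2=0xd9 R3=0x88  N=1 Z=0
after  9: R0=0x61 R1=0xe9 R2=0xd9 R3=0x88  N=1 Z=0
-- IRQ taken; context saved, return-PC = 10 --
mismatch: R0: reported 0x41 vs actual 0x61

BAD = R0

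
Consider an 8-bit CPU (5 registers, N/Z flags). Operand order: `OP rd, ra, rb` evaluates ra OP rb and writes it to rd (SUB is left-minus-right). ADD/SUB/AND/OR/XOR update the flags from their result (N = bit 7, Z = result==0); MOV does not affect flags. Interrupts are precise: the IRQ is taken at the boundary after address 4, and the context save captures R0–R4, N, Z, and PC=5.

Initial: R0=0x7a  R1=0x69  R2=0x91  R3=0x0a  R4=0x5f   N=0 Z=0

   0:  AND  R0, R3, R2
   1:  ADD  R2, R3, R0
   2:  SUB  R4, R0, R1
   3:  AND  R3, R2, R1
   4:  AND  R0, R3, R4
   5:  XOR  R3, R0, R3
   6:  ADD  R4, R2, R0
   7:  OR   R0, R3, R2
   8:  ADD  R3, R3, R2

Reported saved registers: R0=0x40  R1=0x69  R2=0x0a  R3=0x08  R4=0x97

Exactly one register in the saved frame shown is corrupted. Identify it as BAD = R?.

after  0: R0=0x00 R1=0x69 R2=0x91 R3=0x0a R4=0x5f  N=0 Z=1
after  1: R0=0x00 R1=0x69 R2=0x0a R3=0x0a R4=0x5f  N=0 Z=0
after  2: R0=0x00 R1=0x69 R2=0x0a R3=0x0a R4=0x97  N=1 Z=0
after  3: R0=0x00 R1=0x69 R2=0x0a R3=0x08 R4=0x97  N=0 Z=0
after  4: R0=0x00 R1=0x69 R2=0x0a R3=0x08 R4=0x97  N=0 Z=1
-- IRQ taken; context saved, return-PC = 5 --
mismatch: R0: reported 0x40 vs actual 0x00

BAD = R0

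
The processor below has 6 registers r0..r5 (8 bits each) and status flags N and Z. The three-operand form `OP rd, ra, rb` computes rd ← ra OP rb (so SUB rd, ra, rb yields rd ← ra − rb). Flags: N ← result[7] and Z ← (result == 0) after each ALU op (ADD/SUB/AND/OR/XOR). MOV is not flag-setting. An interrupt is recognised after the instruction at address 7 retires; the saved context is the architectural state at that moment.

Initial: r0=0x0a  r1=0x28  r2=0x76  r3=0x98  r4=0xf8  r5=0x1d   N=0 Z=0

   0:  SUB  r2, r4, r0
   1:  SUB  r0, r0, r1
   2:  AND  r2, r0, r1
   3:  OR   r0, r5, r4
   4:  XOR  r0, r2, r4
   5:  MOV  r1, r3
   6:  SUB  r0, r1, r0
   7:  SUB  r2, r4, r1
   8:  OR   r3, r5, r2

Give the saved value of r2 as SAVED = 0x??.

after  0: r0=0x0a r1=0x28 r2=0xee r3=0x98 r4=0xf8 r5=0x1d  N=1 Z=0
after  1: r0=0xe2 r1=0x28 r2=0xee r3=0x98 r4=0xf8 r5=0x1d  N=1 Z=0
after  2: r0=0xe2 r1=0x28 r2=0x20 r3=0x98 r4=0xf8 r5=0x1d  N=0 Z=0
after  3: r0=0xfd r1=0x28 r2=0x20 r3=0x98 r4=0xf8 r5=0x1d  N=1 Z=0
after  4: r0=0xd8 r1=0x28 r2=0x20 r3=0x98 r4=0xf8 r5=0x1d  N=1 Z=0
after  5: r0=0xd8 r1=0x98 r2=0x20 r3=0x98 r4=0xf8 r5=0x1d  N=1 Z=0
after  6: r0=0xc0 r1=0x98 r2=0x20 r3=0x98 r4=0xf8 r5=0x1d  N=1 Z=0
after  7: r0=0xc0 r1=0x98 r2=0x60 r3=0x98 r4=0xf8 r5=0x1d  N=0 Z=0
-- IRQ taken; context saved, return-PC = 8 --

SAVED = 0x60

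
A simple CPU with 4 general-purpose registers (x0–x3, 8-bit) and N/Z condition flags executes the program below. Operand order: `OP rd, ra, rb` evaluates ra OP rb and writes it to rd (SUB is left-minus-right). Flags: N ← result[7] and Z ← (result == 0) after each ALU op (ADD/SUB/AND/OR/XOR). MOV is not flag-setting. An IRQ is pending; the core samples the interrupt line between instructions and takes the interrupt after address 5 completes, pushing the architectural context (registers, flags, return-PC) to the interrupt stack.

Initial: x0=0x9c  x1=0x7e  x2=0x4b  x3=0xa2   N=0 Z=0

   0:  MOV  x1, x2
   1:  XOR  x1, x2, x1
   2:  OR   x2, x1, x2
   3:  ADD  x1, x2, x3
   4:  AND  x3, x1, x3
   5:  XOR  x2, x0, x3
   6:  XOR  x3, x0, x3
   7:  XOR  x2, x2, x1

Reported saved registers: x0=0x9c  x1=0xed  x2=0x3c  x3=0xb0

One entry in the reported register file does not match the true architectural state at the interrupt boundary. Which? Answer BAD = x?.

after  0: x0=0x9c x1=0x4b x2=0x4b x3=0xa2  N=0 Z=0
after  1: x0=0x9c x1=0x00 x2=0x4b x3=0xa2  N=0 Z=1
after  2: x0=0x9c x1=0x00 x2=0x4b x3=0xa2  N=0 Z=0
after  3: x0=0x9c x1=0xed x2=0x4b x3=0xa2  N=1 Z=0
after  4: x0=0x9c x1=0xed x2=0x4b x3=0xa0  N=1 Z=0
after  5: x0=0x9c x1=0xed x2=0x3c x3=0xa0  N=0 Z=0
-- IRQ taken; context saved, return-PC = 6 --
mismatch: x3: reported 0xb0 vs actual 0xa0

BAD = x3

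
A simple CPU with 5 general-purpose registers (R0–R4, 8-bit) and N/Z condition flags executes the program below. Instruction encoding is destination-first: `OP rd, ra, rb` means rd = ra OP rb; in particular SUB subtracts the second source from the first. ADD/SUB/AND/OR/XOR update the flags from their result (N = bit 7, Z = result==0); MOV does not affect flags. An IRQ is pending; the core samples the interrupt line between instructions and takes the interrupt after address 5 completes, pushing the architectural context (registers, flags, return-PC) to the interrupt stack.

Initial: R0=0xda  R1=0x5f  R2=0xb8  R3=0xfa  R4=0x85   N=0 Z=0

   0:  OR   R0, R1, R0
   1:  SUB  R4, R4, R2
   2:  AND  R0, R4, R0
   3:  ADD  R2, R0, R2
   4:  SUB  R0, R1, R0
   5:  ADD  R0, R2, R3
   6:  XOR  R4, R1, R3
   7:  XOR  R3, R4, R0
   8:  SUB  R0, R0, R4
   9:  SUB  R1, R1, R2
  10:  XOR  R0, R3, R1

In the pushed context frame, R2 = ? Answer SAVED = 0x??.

after  0: R0=0xdf R1=0x5f R2=0xb8 R3=0xfa R4=0x85  N=1 Z=0
after  1: R0=0xdf R1=0x5f R2=0xb8 R3=0xfa R4=0xcd  N=1 Z=0
after  2: R0=0xcd R1=0x5f R2=0xb8 R3=0xfa R4=0xcd  N=1 Z=0
after  3: R0=0xcd R1=0x5f R2=0x85 R3=0xfa R4=0xcd  N=1 Z=0
after  4: R0=0x92 R1=0x5f R2=0x85 R3=0xfa R4=0xcd  N=1 Z=0
after  5: R0=0x7f R1=0x5f R2=0x85 R3=0xfa R4=0xcd  N=0 Z=0
-- IRQ taken; context saved, return-PC = 6 --

SAVED = 0x85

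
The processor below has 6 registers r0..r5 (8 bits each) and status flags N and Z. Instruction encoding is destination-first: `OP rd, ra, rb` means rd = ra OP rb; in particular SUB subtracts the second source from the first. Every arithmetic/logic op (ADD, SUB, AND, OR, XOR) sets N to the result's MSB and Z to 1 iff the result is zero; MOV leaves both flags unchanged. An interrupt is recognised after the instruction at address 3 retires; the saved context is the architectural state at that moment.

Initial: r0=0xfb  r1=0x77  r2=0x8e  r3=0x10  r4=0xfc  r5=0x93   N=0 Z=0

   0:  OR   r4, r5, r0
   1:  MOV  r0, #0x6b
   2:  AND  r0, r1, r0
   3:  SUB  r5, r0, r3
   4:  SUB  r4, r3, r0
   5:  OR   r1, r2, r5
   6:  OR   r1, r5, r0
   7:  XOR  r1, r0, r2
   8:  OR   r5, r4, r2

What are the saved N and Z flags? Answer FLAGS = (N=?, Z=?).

FLAGS = (N=0, Z=0)

after  0: r0=0xfb r1=0x77 r2=0x8e r3=0x10 r4=0xfb r5=0x93  N=1 Z=0
after  1: r0=0x6b r1=0x77 r2=0x8e r3=0x10 r4=0xfb r5=0x93  N=1 Z=0
after  2: r0=0x63 r1=0x77 r2=0x8e r3=0x10 r4=0xfb r5=0x93  N=0 Z=0
after  3: r0=0x63 r1=0x77 r2=0x8e r3=0x10 r4=0xfb r5=0x53  N=0 Z=0
-- IRQ taken; context saved, return-PC = 4 --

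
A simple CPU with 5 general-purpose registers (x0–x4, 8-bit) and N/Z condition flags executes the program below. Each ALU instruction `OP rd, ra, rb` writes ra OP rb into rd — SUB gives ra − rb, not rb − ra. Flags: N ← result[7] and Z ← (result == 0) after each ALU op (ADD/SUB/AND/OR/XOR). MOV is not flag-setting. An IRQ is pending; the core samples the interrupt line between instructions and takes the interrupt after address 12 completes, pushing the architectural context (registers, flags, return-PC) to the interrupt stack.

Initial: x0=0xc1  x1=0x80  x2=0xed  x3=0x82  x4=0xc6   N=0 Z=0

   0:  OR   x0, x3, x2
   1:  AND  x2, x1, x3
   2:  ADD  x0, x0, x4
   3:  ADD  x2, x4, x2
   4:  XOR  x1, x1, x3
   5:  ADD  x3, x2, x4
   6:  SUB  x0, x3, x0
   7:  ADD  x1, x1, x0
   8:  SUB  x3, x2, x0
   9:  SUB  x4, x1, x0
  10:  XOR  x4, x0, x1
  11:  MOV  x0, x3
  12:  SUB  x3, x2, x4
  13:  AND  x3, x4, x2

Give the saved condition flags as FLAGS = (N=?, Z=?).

FLAGS = (N=0, Z=0)

after  0: x0=0xef x1=0x80 x2=0xed x3=0x82 x4=0xc6  N=1 Z=0
after  1: x0=0xef x1=0x80 x2=0x80 x3=0x82 x4=0xc6  N=1 Z=0
after  2: x0=0xb5 x1=0x80 x2=0x80 x3=0x82 x4=0xc6  N=1 Z=0
after  3: x0=0xb5 x1=0x80 x2=0x46 x3=0x82 x4=0xc6  N=0 Z=0
after  4: x0=0xb5 x1=0x02 x2=0x46 x3=0x82 x4=0xc6  N=0 Z=0
after  5: x0=0xb5 x1=0x02 x2=0x46 x3=0x0c x4=0xc6  N=0 Z=0
after  6: x0=0x57 x1=0x02 x2=0x46 x3=0x0c x4=0xc6  N=0 Z=0
after  7: x0=0x57 x1=0x59 x2=0x46 x3=0x0c x4=0xc6  N=0 Z=0
after  8: x0=0x57 x1=0x59 x2=0x46 x3=0xef x4=0xc6  N=1 Z=0
after  9: x0=0x57 x1=0x59 x2=0x46 x3=0xef x4=0x02  N=0 Z=0
after 10: x0=0x57 x1=0x59 x2=0x46 x3=0xef x4=0x0e  N=0 Z=0
after 11: x0=0xef x1=0x59 x2=0x46 x3=0xef x4=0x0e  N=0 Z=0
after 12: x0=0xef x1=0x59 x2=0x46 x3=0x38 x4=0x0e  N=0 Z=0
-- IRQ taken; context saved, return-PC = 13 --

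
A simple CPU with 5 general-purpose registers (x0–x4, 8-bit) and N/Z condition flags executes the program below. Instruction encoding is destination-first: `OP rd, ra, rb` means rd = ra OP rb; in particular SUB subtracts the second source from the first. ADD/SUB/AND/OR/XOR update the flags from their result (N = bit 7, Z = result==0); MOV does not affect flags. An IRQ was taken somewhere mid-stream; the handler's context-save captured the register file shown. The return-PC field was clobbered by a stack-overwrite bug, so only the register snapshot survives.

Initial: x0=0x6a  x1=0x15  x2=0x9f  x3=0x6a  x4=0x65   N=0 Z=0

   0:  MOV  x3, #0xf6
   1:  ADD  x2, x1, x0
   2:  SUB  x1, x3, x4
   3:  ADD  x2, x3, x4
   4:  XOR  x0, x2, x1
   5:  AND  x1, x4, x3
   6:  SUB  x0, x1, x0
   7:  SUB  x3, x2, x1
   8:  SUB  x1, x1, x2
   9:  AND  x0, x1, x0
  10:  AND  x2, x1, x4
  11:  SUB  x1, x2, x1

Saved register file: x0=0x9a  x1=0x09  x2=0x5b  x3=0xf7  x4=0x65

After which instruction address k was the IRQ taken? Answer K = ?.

K = 8

after  0: x0=0x6a x1=0x15 x2=0x9f x3=0xf6 x4=0x65  N=0 Z=0
after  1: x0=0x6a x1=0x15 x2=0x7f x3=0xf6 x4=0x65  N=0 Z=0
after  2: x0=0x6a x1=0x91 x2=0x7f x3=0xf6 x4=0x65  N=1 Z=0
after  3: x0=0x6a x1=0x91 x2=0x5b x3=0xf6 x4=0x65  N=0 Z=0
after  4: x0=0xca x1=0x91 x2=0x5b x3=0xf6 x4=0x65  N=1 Z=0
after  5: x0=0xca x1=0x64 x2=0x5b x3=0xf6 x4=0x65  N=0 Z=0
after  6: x0=0x9a x1=0x64 x2=0x5b x3=0xf6 x4=0x65  N=1 Z=0
after  7: x0=0x9a x1=0x64 x2=0x5b x3=0xf7 x4=0x65  N=1 Z=0
after  8: x0=0x9a x1=0x09 x2=0x5b x3=0xf7 x4=0x65  N=0 Z=0
-- IRQ taken; context saved, return-PC = 9 --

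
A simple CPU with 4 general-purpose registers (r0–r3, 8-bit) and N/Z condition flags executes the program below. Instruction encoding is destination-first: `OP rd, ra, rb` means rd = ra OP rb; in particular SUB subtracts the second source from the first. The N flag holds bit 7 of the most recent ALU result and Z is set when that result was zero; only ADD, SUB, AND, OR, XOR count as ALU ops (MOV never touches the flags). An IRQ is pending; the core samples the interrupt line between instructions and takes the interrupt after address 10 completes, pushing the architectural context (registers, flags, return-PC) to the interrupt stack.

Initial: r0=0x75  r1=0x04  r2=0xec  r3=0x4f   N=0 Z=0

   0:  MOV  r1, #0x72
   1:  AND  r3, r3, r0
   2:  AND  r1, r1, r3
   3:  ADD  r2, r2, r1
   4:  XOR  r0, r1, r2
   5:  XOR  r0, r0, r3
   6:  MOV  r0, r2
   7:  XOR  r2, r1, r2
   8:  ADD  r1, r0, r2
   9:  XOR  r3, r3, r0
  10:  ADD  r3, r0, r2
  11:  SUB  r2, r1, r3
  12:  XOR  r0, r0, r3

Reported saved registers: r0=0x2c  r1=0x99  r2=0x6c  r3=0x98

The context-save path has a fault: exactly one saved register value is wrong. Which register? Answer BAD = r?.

BAD = r1

after  0: r0=0x75 r1=0x72 r2=0xec r3=0x4f  N=0 Z=0
after  1: r0=0x75 r1=0x72 r2=0xec r3=0x45  N=0 Z=0
after  2: r0=0x75 r1=0x40 r2=0xec r3=0x45  N=0 Z=0
after  3: r0=0x75 r1=0x40 r2=0x2c r3=0x45  N=0 Z=0
after  4: r0=0x6c r1=0x40 r2=0x2c r3=0x45  N=0 Z=0
after  5: r0=0x29 r1=0x40 r2=0x2c r3=0x45  N=0 Z=0
after  6: r0=0x2c r1=0x40 r2=0x2c r3=0x45  N=0 Z=0
after  7: r0=0x2c r1=0x40 r2=0x6c r3=0x45  N=0 Z=0
after  8: r0=0x2c r1=0x98 r2=0x6c r3=0x45  N=1 Z=0
after  9: r0=0x2c r1=0x98 r2=0x6c r3=0x69  N=0 Z=0
after 10: r0=0x2c r1=0x98 r2=0x6c r3=0x98  N=1 Z=0
-- IRQ taken; context saved, return-PC = 11 --
mismatch: r1: reported 0x99 vs actual 0x98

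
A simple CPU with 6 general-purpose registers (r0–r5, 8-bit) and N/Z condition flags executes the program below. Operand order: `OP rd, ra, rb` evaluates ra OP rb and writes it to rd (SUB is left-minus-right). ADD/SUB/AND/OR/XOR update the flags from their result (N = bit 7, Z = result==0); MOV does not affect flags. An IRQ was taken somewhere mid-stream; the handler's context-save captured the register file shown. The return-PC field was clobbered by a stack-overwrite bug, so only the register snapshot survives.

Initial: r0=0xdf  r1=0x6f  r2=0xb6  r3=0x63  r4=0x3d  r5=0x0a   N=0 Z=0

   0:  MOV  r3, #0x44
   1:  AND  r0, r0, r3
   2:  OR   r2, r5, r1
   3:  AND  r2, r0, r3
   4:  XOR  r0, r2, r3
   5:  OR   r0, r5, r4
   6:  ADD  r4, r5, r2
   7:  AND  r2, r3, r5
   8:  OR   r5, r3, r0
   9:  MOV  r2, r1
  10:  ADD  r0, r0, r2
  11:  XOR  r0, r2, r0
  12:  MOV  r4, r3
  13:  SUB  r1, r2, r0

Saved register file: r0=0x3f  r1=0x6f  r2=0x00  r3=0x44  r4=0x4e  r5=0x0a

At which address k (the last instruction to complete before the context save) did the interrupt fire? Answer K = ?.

after  0: r0=0xdf r1=0x6f r2=0xb6 r3=0x44 r4=0x3d r5=0x0a  N=0 Z=0
after  1: r0=0x44 r1=0x6f r2=0xb6 r3=0x44 r4=0x3d r5=0x0a  N=0 Z=0
after  2: r0=0x44 r1=0x6f r2=0x6f r3=0x44 r4=0x3d r5=0x0a  N=0 Z=0
after  3: r0=0x44 r1=0x6f r2=0x44 r3=0x44 r4=0x3d r5=0x0a  N=0 Z=0
after  4: r0=0x00 r1=0x6f r2=0x44 r3=0x44 r4=0x3d r5=0x0a  N=0 Z=1
after  5: r0=0x3f r1=0x6f r2=0x44 r3=0x44 r4=0x3d r5=0x0a  N=0 Z=0
after  6: r0=0x3f r1=0x6f r2=0x44 r3=0x44 r4=0x4e r5=0x0a  N=0 Z=0
after  7: r0=0x3f r1=0x6f r2=0x00 r3=0x44 r4=0x4e r5=0x0a  N=0 Z=1
-- IRQ taken; context saved, return-PC = 8 --

K = 7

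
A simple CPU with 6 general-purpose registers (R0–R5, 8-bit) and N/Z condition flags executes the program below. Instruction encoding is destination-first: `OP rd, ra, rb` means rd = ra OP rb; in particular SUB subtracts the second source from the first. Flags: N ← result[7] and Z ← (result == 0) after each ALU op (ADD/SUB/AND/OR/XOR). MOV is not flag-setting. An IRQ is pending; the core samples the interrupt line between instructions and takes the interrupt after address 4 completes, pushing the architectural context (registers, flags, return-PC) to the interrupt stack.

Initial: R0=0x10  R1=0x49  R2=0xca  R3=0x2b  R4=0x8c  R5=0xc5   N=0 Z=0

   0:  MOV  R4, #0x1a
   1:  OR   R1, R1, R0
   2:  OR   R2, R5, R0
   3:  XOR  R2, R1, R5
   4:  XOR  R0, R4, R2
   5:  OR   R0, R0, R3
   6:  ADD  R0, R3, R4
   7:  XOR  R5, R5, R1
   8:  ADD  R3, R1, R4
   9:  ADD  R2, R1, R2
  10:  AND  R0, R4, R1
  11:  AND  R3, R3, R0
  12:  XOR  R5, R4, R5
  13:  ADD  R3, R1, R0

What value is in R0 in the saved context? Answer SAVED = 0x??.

SAVED = 0x86

after  0: R0=0x10 R1=0x49 R2=0xca R3=0x2b R4=0x1a R5=0xc5  N=0 Z=0
after  1: R0=0x10 R1=0x59 R2=0xca R3=0x2b R4=0x1a R5=0xc5  N=0 Z=0
after  2: R0=0x10 R1=0x59 R2=0xd5 R3=0x2b R4=0x1a R5=0xc5  N=1 Z=0
after  3: R0=0x10 R1=0x59 R2=0x9c R3=0x2b R4=0x1a R5=0xc5  N=1 Z=0
after  4: R0=0x86 R1=0x59 R2=0x9c R3=0x2b R4=0x1a R5=0xc5  N=1 Z=0
-- IRQ taken; context saved, return-PC = 5 --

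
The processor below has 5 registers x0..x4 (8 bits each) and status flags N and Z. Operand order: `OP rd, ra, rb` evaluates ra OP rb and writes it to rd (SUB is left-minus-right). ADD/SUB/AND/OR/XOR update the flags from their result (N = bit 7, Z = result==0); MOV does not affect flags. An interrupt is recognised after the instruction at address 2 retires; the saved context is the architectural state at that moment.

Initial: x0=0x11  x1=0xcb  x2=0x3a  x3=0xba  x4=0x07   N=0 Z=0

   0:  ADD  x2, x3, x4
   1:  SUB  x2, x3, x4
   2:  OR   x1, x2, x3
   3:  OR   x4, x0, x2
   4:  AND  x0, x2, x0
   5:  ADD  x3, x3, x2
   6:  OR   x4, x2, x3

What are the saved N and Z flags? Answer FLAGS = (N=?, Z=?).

after  0: x0=0x11 x1=0xcb x2=0xc1 x3=0xba x4=0x07  N=1 Z=0
after  1: x0=0x11 x1=0xcb x2=0xb3 x3=0xba x4=0x07  N=1 Z=0
after  2: x0=0x11 x1=0xbb x2=0xb3 x3=0xba x4=0x07  N=1 Z=0
-- IRQ taken; context saved, return-PC = 3 --

FLAGS = (N=1, Z=0)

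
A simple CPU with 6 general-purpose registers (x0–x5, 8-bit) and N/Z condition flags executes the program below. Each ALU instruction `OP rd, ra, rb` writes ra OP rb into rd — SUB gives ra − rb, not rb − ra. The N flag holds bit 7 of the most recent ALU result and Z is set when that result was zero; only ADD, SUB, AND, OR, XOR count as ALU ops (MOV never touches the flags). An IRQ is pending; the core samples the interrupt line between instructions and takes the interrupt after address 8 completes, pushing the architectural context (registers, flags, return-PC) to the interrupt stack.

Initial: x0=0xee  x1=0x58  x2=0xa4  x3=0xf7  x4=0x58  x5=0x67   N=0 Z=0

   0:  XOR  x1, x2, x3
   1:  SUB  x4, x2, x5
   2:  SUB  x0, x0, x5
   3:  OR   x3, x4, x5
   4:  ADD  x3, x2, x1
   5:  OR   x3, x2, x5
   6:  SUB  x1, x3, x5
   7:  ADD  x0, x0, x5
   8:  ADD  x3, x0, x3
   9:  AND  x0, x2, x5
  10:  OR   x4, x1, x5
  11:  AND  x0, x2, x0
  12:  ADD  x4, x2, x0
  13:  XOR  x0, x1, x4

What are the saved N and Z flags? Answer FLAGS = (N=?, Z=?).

FLAGS = (N=1, Z=0)

after  0: x0=0xee x1=0x53 x2=0xa4 x3=0xf7 x4=0x58 x5=0x67  N=0 Z=0
after  1: x0=0xee x1=0x53 x2=0xa4 x3=0xf7 x4=0x3d x5=0x67  N=0 Z=0
after  2: x0=0x87 x1=0x53 x2=0xa4 x3=0xf7 x4=0x3d x5=0x67  N=1 Z=0
after  3: x0=0x87 x1=0x53 x2=0xa4 x3=0x7f x4=0x3d x5=0x67  N=0 Z=0
after  4: x0=0x87 x1=0x53 x2=0xa4 x3=0xf7 x4=0x3d x5=0x67  N=1 Z=0
after  5: x0=0x87 x1=0x53 x2=0xa4 x3=0xe7 x4=0x3d x5=0x67  N=1 Z=0
after  6: x0=0x87 x1=0x80 x2=0xa4 x3=0xe7 x4=0x3d x5=0x67  N=1 Z=0
after  7: x0=0xee x1=0x80 x2=0xa4 x3=0xe7 x4=0x3d x5=0x67  N=1 Z=0
after  8: x0=0xee x1=0x80 x2=0xa4 x3=0xd5 x4=0x3d x5=0x67  N=1 Z=0
-- IRQ taken; context saved, return-PC = 9 --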